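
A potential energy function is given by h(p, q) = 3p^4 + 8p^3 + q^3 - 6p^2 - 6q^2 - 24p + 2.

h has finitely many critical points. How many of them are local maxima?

1

h separates as a function of p plus a function of q, so ∇h=0 decouples.
∂h/∂p = 12(p - 1)(p + 1)(p + 2) = 0 at p ∈ {-2, -1, 1}; ∂h/∂q = 3q(q - 4) = 0 at q ∈ {0, 4}.
The Hessian is diagonal: diag(h_pp, h_qq). Second derivatives: h_pp(-2)=36, h_pp(-1)=-24, h_pp(1)=72; h_qq(0)=-12, h_qq(4)=12.
Local maxima occur where both diagonal entries negative: (-1, 0). Count: 1.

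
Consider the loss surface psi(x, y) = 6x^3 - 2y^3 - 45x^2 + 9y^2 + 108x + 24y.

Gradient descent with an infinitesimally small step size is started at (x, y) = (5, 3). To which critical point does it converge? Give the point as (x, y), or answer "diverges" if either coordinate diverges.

(3, -1)

psi is separable, so gradient descent decouples: x follows -∂psi/∂x, y follows -∂psi/∂y.
∂psi/∂x = 18(x - 3)(x - 2); at x=5 this is 108, so x decreases.
∂psi/∂y = -6(y - 4)(y + 1); at y=3 this is 24, so y decreases.
x converges to its nearest critical value 3 (a local min of the x-part); y converges to -1. The iterate converges to (3, -1).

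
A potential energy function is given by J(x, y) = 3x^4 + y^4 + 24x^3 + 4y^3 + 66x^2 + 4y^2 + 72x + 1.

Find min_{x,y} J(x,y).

-26

J(x,y) separates as P(x) + Q(y) + 1, so its minimum is min P + min Q + 1.
P'(x) = 12(x + 1)(x + 2)(x + 3) vanishes at x ∈ {-3, -2, -1}; Q'(y) = 4y(y + 1)(y + 2) vanishes at y ∈ {-2, -1, 0}.
Local minima of P (where P''>0): P(-3)=-27, P(-1)=-27. Local minima of Q: Q(-2)=0, Q(0)=0.
So the global minimum of J is P(-3) + Q(-2) + 1 = -27 + 0 + 1 = -26, attained at (-3, -2).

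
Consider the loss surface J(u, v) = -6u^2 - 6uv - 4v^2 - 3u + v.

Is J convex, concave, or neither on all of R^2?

J is quadratic, so its Hessian is the constant matrix H = [[-12, -6], [-6, -8]].
det(H) = 60, tr(H) = -20.
det(H) > 0 and tr(H) < 0, so H is negative definite everywhere: concave.

concave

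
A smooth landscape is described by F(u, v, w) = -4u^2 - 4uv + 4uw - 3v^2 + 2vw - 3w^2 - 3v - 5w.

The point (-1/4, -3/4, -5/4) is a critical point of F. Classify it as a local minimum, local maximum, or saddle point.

local maximum

The Hessian is constant: H = [[-8, -4, 4], [-4, -6, 2], [4, 2, -6]].
Leading principal minors: Δ₁ = -8, Δ₂ = 32, Δ₃ = -128.
The minors alternate sign starting negative (−, +, −), so H is negative definite: a local maximum.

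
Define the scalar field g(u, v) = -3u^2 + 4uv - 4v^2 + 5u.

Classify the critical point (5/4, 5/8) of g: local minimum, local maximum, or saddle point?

local maximum

The Hessian of g is constant: H = [[-6, 4], [4, -8]].
det(H) = (-6)·(-8) − 4² = 32.
det(H) > 0 and tr(H) = -14 < 0, so H is negative definite and the point is a local maximum.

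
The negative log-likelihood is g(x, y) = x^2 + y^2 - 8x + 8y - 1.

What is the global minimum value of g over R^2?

-33

g(x,y) separates as P(x) + Q(y) − 1, so its minimum is min P + min Q − 1.
P'(x) = 2x - 8 vanishes at x ∈ {4}; Q'(y) = 2y + 8 vanishes at y ∈ {-4}.
Local minima of P (where P''>0): P(4)=-16. Local minima of Q: Q(-4)=-16.
So the global minimum of g is P(4) + Q(-4) − 1 = -16 − 16 − 1 = -33, attained at (4, -4).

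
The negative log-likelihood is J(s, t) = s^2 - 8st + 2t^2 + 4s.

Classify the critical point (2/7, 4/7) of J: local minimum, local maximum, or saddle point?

The Hessian of J is constant: H = [[2, -8], [-8, 4]].
det(H) = 2·4 − (-8)² = -56.
Since det(H) < 0, H is indefinite and the critical point is a saddle point.

saddle point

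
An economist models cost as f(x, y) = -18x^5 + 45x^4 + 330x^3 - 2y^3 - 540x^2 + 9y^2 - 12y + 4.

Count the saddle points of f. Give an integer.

4

f separates as a function of x plus a function of y, so ∇f=0 decouples.
∂f/∂x = -90x(x - 4)(x - 1)(x + 3) = 0 at x ∈ {-3, 0, 1, 4}; ∂f/∂y = -6(y - 2)(y - 1) = 0 at y ∈ {1, 2}.
The Hessian is diagonal: diag(f_xx, f_yy). Second derivatives: f_xx(-3)=7560, f_xx(0)=-1080, f_xx(1)=1080, f_xx(4)=-7560; f_yy(1)=6, f_yy(2)=-6.
Saddle points occur where the two diagonal entries have opposite signs: (-3, 2), (0, 1), (1, 2), (4, 1). Count: 4.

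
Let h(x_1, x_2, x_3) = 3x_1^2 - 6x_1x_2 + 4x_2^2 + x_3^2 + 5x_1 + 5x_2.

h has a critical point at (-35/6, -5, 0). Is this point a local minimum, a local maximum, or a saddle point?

The Hessian is constant: H = [[6, -6, 0], [-6, 8, 0], [0, 0, 2]].
Leading principal minors: Δ₁ = 6, Δ₂ = 12, Δ₃ = 24.
All leading minors are positive, so H is positive definite: a local minimum.

local minimum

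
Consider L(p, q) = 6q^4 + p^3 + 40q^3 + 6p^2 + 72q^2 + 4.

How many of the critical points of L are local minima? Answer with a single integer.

L separates as a function of p plus a function of q, so ∇L=0 decouples.
∂L/∂p = 3p(p + 4) = 0 at p ∈ {-4, 0}; ∂L/∂q = 24q(q + 2)(q + 3) = 0 at q ∈ {-3, -2, 0}.
The Hessian is diagonal: diag(L_pp, L_qq). Second derivatives: L_pp(-4)=-12, L_pp(0)=12; L_qq(-3)=72, L_qq(-2)=-48, L_qq(0)=144.
Local minima occur where both diagonal entries positive: (0, -3), (0, 0). Count: 2.

2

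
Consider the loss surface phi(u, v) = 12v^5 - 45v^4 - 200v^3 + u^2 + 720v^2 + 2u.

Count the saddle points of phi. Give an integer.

2

phi separates as a function of u plus a function of v, so ∇phi=0 decouples.
∂phi/∂u = 2(u + 1) = 0 at u ∈ {-1}; ∂phi/∂v = 60v(v - 4)(v - 2)(v + 3) = 0 at v ∈ {-3, 0, 2, 4}.
The Hessian is diagonal: diag(phi_uu, phi_vv). Second derivatives: phi_uu(-1)=2; phi_vv(-3)=-6300, phi_vv(0)=1440, phi_vv(2)=-1200, phi_vv(4)=3360.
Saddle points occur where the two diagonal entries have opposite signs: (-1, -3), (-1, 2). Count: 2.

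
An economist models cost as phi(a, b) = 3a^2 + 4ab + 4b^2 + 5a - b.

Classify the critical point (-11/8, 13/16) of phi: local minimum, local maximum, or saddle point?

local minimum

The Hessian of phi is constant: H = [[6, 4], [4, 8]].
det(H) = 6·8 − 4² = 32.
det(H) > 0 and tr(H) = 14 > 0, so H is positive definite and the point is a local minimum.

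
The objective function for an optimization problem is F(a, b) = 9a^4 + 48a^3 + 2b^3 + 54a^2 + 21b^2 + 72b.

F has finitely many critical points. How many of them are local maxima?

F separates as a function of a plus a function of b, so ∇F=0 decouples.
∂F/∂a = 36a(a + 1)(a + 3) = 0 at a ∈ {-3, -1, 0}; ∂F/∂b = 6(b + 3)(b + 4) = 0 at b ∈ {-4, -3}.
The Hessian is diagonal: diag(F_aa, F_bb). Second derivatives: F_aa(-3)=216, F_aa(-1)=-72, F_aa(0)=108; F_bb(-4)=-6, F_bb(-3)=6.
Local maxima occur where both diagonal entries negative: (-1, -4). Count: 1.

1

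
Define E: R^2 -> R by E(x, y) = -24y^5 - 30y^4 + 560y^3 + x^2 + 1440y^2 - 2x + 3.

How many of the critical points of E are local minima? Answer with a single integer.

2

E separates as a function of x plus a function of y, so ∇E=0 decouples.
∂E/∂x = 2(x - 1) = 0 at x ∈ {1}; ∂E/∂y = -120y(y - 4)(y + 2)(y + 3) = 0 at y ∈ {-3, -2, 0, 4}.
The Hessian is diagonal: diag(E_xx, E_yy). Second derivatives: E_xx(1)=2; E_yy(-3)=2520, E_yy(-2)=-1440, E_yy(0)=2880, E_yy(4)=-20160.
Local minima occur where both diagonal entries positive: (1, -3), (1, 0). Count: 2.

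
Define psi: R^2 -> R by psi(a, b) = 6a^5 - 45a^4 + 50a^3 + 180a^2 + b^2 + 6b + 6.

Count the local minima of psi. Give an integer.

psi separates as a function of a plus a function of b, so ∇psi=0 decouples.
∂psi/∂a = 30a(a - 4)(a - 3)(a + 1) = 0 at a ∈ {-1, 0, 3, 4}; ∂psi/∂b = 2(b + 3) = 0 at b ∈ {-3}.
The Hessian is diagonal: diag(psi_aa, psi_bb). Second derivatives: psi_aa(-1)=-600, psi_aa(0)=360, psi_aa(3)=-360, psi_aa(4)=600; psi_bb(-3)=2.
Local minima occur where both diagonal entries positive: (0, -3), (4, -3). Count: 2.

2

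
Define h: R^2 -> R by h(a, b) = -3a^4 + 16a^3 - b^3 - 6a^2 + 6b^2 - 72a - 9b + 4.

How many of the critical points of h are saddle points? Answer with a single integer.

3

h separates as a function of a plus a function of b, so ∇h=0 decouples.
∂h/∂a = -12(a - 3)(a - 2)(a + 1) = 0 at a ∈ {-1, 2, 3}; ∂h/∂b = -3(b - 3)(b - 1) = 0 at b ∈ {1, 3}.
The Hessian is diagonal: diag(h_aa, h_bb). Second derivatives: h_aa(-1)=-144, h_aa(2)=36, h_aa(3)=-48; h_bb(1)=6, h_bb(3)=-6.
Saddle points occur where the two diagonal entries have opposite signs: (-1, 1), (2, 3), (3, 1). Count: 3.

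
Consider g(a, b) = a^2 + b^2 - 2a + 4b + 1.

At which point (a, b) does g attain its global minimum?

(1, -2)

g(a,b) separates as P(a) + Q(b) + 1, so its minimum is min P + min Q + 1.
P'(a) = 2a - 2 vanishes at a ∈ {1}; Q'(b) = 2b + 4 vanishes at b ∈ {-2}.
Local minima of P (where P''>0): P(1)=-1. Local minima of Q: Q(-2)=-4.
So the global minimum of g is P(1) + Q(-2) + 1 = -1 − 4 + 1 = -4, attained at (1, -2).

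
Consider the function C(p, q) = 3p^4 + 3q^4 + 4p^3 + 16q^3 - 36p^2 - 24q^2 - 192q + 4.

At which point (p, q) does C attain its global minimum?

(-3, 2)

C(p,q) separates as A(p) + B(q) + 4, so its minimum is min A + min B + 4.
A'(p) = 12p(p - 2)(p + 3) vanishes at p ∈ {-3, 0, 2}; B'(q) = 12(q - 2)(q + 2)(q + 4) vanishes at q ∈ {-4, -2, 2}.
Local minima of A (where A''>0): A(-3)=-189, A(2)=-64. Local minima of B: B(-4)=128, B(2)=-304.
So the global minimum of C is A(-3) + B(2) + 4 = -189 − 304 + 4 = -489, attained at (-3, 2).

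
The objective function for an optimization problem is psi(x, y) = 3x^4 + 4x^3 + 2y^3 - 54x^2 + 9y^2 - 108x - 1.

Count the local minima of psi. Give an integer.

2

psi separates as a function of x plus a function of y, so ∇psi=0 decouples.
∂psi/∂x = 12(x - 3)(x + 1)(x + 3) = 0 at x ∈ {-3, -1, 3}; ∂psi/∂y = 6y(y + 3) = 0 at y ∈ {-3, 0}.
The Hessian is diagonal: diag(psi_xx, psi_yy). Second derivatives: psi_xx(-3)=144, psi_xx(-1)=-96, psi_xx(3)=288; psi_yy(-3)=-18, psi_yy(0)=18.
Local minima occur where both diagonal entries positive: (-3, 0), (3, 0). Count: 2.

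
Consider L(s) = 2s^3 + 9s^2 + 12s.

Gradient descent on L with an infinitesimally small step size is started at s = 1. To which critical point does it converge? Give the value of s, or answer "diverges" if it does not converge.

-1

L'(s) = 6(s + 1)(s + 2), so L'(1) = 36.
Gradient descent moves in the -L' direction, i.e. s is decreasing.
The nearest critical point in that direction is s = -1, where L'' = 6 > 0 (a local minimum). The iterate converges there.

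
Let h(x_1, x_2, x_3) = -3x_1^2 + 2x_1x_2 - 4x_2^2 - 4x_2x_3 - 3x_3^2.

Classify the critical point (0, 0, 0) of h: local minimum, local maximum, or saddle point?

The Hessian is constant: H = [[-6, 2, 0], [2, -8, -4], [0, -4, -6]].
Leading principal minors: Δ₁ = -6, Δ₂ = 44, Δ₃ = -168.
The minors alternate sign starting negative (−, +, −), so H is negative definite: a local maximum.

local maximum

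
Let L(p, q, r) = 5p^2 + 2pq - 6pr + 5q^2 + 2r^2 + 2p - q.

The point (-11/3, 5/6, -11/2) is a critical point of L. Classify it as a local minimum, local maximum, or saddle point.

The Hessian is constant: H = [[10, 2, -6], [2, 10, 0], [-6, 0, 4]].
Leading principal minors: Δ₁ = 10, Δ₂ = 96, Δ₃ = 24.
All leading minors are positive, so H is positive definite: a local minimum.

local minimum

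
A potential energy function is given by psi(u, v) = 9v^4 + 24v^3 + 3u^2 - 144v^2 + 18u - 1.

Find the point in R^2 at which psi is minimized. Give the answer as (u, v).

(-3, -4)

psi(u,v) separates as P(u) + Q(v) − 1, so its minimum is min P + min Q − 1.
P'(u) = 6u + 18 vanishes at u ∈ {-3}; Q'(v) = 36v(v - 2)(v + 4) vanishes at v ∈ {-4, 0, 2}.
Local minima of P (where P''>0): P(-3)=-27. Local minima of Q: Q(-4)=-1536, Q(2)=-240.
So the global minimum of psi is P(-3) + Q(-4) − 1 = -27 − 1536 − 1 = -1564, attained at (-3, -4).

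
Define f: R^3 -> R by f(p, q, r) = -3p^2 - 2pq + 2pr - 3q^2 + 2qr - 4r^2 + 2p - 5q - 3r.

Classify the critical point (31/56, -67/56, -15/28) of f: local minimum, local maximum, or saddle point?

local maximum

The Hessian is constant: H = [[-6, -2, 2], [-2, -6, 2], [2, 2, -8]].
Leading principal minors: Δ₁ = -6, Δ₂ = 32, Δ₃ = -224.
The minors alternate sign starting negative (−, +, −), so H is negative definite: a local maximum.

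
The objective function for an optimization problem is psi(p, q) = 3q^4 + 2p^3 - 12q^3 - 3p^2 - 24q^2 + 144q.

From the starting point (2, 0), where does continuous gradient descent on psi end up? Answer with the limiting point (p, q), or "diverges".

psi is separable, so gradient descent decouples: p follows -∂psi/∂p, q follows -∂psi/∂q.
∂psi/∂p = 6p(p - 1); at p=2 this is 12, so p decreases.
∂psi/∂q = 12(q - 3)(q - 2)(q + 2); at q=0 this is 144, so q decreases.
p converges to its nearest critical value 1 (a local min of the p-part); q converges to -2. The iterate converges to (1, -2).

(1, -2)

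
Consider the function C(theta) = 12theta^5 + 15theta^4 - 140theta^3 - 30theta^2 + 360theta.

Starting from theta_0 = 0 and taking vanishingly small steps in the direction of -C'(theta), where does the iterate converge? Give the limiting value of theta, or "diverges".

C'(theta) = 60(theta - 2)(theta - 1)(theta + 1)(theta + 3), so C'(0) = 360.
Gradient descent moves in the -C' direction, i.e. theta is decreasing.
The nearest critical point in that direction is theta = -1, where C'' = 720 > 0 (a local minimum). The iterate converges there.

-1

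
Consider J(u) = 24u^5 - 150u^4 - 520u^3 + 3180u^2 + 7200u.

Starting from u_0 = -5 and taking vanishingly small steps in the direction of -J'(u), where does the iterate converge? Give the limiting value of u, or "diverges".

diverges

J'(u) = 120(u - 5)(u - 4)(u + 1)(u + 3), so J'(-5) = 86400.
Gradient descent moves in the -J' direction, i.e. u is decreasing.
There is no critical point below u=-5, and J' keeps the same sign, so the iterate runs off to −∞.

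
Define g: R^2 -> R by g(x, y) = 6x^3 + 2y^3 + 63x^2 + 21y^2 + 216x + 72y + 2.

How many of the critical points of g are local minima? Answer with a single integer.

1

g separates as a function of x plus a function of y, so ∇g=0 decouples.
∂g/∂x = 18(x + 3)(x + 4) = 0 at x ∈ {-4, -3}; ∂g/∂y = 6(y + 3)(y + 4) = 0 at y ∈ {-4, -3}.
The Hessian is diagonal: diag(g_xx, g_yy). Second derivatives: g_xx(-4)=-18, g_xx(-3)=18; g_yy(-4)=-6, g_yy(-3)=6.
Local minima occur where both diagonal entries positive: (-3, -3). Count: 1.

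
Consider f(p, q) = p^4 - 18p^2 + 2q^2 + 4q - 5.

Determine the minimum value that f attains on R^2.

f(p,q) separates as A(p) + B(q) − 5, so its minimum is min A + min B − 5.
A'(p) = 4p(p - 3)(p + 3) vanishes at p ∈ {-3, 0, 3}; B'(q) = 4q + 4 vanishes at q ∈ {-1}.
Local minima of A (where A''>0): A(-3)=-81, A(3)=-81. Local minima of B: B(-1)=-2.
So the global minimum of f is A(-3) + B(-1) − 5 = -81 − 2 − 5 = -88, attained at (-3, -1).

-88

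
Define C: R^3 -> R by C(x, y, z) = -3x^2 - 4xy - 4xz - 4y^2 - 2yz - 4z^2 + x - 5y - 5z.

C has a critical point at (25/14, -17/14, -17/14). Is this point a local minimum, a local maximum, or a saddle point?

The Hessian is constant: H = [[-6, -4, -4], [-4, -8, -2], [-4, -2, -8]].
Leading principal minors: Δ₁ = -6, Δ₂ = 32, Δ₃ = -168.
The minors alternate sign starting negative (−, +, −), so H is negative definite: a local maximum.

local maximum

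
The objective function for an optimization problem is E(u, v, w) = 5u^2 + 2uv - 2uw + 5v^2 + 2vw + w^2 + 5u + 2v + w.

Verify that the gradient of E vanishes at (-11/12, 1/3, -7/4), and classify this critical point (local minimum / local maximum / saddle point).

local minimum

∇E = (10u + 2v - 2w + 5, 2u + 10v + 2w + 2, -2u + 2v + 2w + 1); substituting (-11/12, 1/3, -7/4) gives ∇E = (0, 0, 0), so (-11/12, 1/3, -7/4) is indeed a critical point.
The Hessian is constant: H = [[10, 2, -2], [2, 10, 2], [-2, 2, 2]].
Leading principal minors: Δ₁ = 10, Δ₂ = 96, Δ₃ = 96.
All leading minors are positive, so H is positive definite: a local minimum.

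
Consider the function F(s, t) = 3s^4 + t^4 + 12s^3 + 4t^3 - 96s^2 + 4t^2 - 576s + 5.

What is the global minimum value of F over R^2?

F(s,t) separates as P(s) + Q(t) + 5, so its minimum is min P + min Q + 5.
P'(s) = 12(s - 4)(s + 3)(s + 4) vanishes at s ∈ {-4, -3, 4}; Q'(t) = 4t(t + 1)(t + 2) vanishes at t ∈ {-2, -1, 0}.
Local minima of P (where P''>0): P(-4)=768, P(4)=-2304. Local minima of Q: Q(-2)=0, Q(0)=0.
So the global minimum of F is P(4) + Q(-2) + 5 = -2304 + 0 + 5 = -2299, attained at (4, -2).

-2299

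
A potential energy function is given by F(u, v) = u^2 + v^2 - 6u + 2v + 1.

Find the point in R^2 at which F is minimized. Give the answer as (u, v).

F(u,v) separates as P(u) + Q(v) + 1, so its minimum is min P + min Q + 1.
P'(u) = 2u - 6 vanishes at u ∈ {3}; Q'(v) = 2v + 2 vanishes at v ∈ {-1}.
Local minima of P (where P''>0): P(3)=-9. Local minima of Q: Q(-1)=-1.
So the global minimum of F is P(3) + Q(-1) + 1 = -9 − 1 + 1 = -9, attained at (3, -1).

(3, -1)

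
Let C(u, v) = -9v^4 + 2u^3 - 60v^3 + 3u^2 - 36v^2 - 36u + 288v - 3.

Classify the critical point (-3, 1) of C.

local maximum

The mixed partial ∂²C/∂u∂v is 0, so the Hessian at any point is diag(C_uu, C_vv) = diag(6(2u + 1), -36(3v^2 + 10v + 2)).
At (-3, 1): H = diag(-30, -540).
Both eigenvalues are negative, so H is negative definite: a local maximum.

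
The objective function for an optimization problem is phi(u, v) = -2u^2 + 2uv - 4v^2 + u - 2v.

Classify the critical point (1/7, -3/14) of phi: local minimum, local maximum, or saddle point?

local maximum

The Hessian of phi is constant: H = [[-4, 2], [2, -8]].
det(H) = (-4)·(-8) − 2² = 28.
det(H) > 0 and tr(H) = -12 < 0, so H is negative definite and the point is a local maximum.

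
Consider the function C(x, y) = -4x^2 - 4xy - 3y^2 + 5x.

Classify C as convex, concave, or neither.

concave

C is quadratic, so its Hessian is the constant matrix H = [[-8, -4], [-4, -6]].
det(H) = 32, tr(H) = -14.
det(H) > 0 and tr(H) < 0, so H is negative definite everywhere: concave.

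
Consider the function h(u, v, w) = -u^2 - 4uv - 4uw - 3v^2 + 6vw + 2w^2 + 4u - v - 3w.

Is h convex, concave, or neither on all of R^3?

h is quadratic, so its Hessian is the constant matrix H = [[-2, -4, -4], [-4, -6, 6], [-4, 6, 4]].
Leading principal minors: -2, -4, 344.
Neither pattern holds ⇒ H is indefinite ⇒ neither convex nor concave.

neither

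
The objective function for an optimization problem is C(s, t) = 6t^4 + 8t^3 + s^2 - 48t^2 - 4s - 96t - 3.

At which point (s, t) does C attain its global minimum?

C(s,t) separates as P(s) + Q(t) − 3, so its minimum is min P + min Q − 3.
P'(s) = 2s - 4 vanishes at s ∈ {2}; Q'(t) = 24(t - 2)(t + 1)(t + 2) vanishes at t ∈ {-2, -1, 2}.
Local minima of P (where P''>0): P(2)=-4. Local minima of Q: Q(-2)=32, Q(2)=-224.
So the global minimum of C is P(2) + Q(2) − 3 = -4 − 224 − 3 = -231, attained at (2, 2).

(2, 2)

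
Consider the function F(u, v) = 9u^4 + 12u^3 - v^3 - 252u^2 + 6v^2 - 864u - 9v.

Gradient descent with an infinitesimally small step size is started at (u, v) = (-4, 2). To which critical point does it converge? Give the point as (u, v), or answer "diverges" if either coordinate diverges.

F is separable, so gradient descent decouples: u follows -∂F/∂u, v follows -∂F/∂v.
∂F/∂u = 36(u - 4)(u + 2)(u + 3); at u=-4 this is -576, so u increases.
∂F/∂v = -3(v - 3)(v - 1); at v=2 this is 3, so v decreases.
u converges to its nearest critical value -3 (a local min of the u-part); v converges to 1. The iterate converges to (-3, 1).

(-3, 1)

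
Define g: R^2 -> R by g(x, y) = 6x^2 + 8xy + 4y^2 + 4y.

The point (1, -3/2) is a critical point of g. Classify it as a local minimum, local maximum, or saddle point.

The Hessian of g is constant: H = [[12, 8], [8, 8]].
det(H) = 12·8 − 8² = 32.
det(H) > 0 and tr(H) = 20 > 0, so H is positive definite and the point is a local minimum.

local minimum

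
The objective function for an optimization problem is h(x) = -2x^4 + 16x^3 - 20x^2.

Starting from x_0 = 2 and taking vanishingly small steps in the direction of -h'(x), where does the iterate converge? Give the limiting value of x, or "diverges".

1

h'(x) = -8x(x - 5)(x - 1), so h'(2) = 48.
Gradient descent moves in the -h' direction, i.e. x is decreasing.
The nearest critical point in that direction is x = 1, where h'' = 32 > 0 (a local minimum). The iterate converges there.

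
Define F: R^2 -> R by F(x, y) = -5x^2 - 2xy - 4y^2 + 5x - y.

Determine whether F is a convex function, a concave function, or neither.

F is quadratic, so its Hessian is the constant matrix H = [[-10, -2], [-2, -8]].
det(H) = 76, tr(H) = -18.
det(H) > 0 and tr(H) < 0, so H is negative definite everywhere: concave.

concave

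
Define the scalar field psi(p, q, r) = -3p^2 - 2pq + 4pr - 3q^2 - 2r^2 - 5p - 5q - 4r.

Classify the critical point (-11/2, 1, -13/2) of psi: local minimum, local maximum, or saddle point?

local maximum

The Hessian is constant: H = [[-6, -2, 4], [-2, -6, 0], [4, 0, -4]].
Leading principal minors: Δ₁ = -6, Δ₂ = 32, Δ₃ = -32.
The minors alternate sign starting negative (−, +, −), so H is negative definite: a local maximum.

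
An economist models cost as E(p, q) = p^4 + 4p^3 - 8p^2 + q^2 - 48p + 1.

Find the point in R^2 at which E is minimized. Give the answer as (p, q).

(2, 0)

E(p,q) separates as A(p) + B(q) + 1, so its minimum is min A + min B + 1.
A'(p) = 4(p - 2)(p + 2)(p + 3) vanishes at p ∈ {-3, -2, 2}; B'(q) = 2q vanishes at q ∈ {0}.
Local minima of A (where A''>0): A(-3)=45, A(2)=-80. Local minima of B: B(0)=0.
So the global minimum of E is A(2) + B(0) + 1 = -80 + 0 + 1 = -79, attained at (2, 0).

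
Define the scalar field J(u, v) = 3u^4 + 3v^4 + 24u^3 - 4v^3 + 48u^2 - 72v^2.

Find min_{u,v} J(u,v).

-640

J(u,v) separates as P(u) + Q(v), so its minimum is min P + min Q.
P'(u) = 12u(u + 2)(u + 4) vanishes at u ∈ {-4, -2, 0}; Q'(v) = 12v(v - 4)(v + 3) vanishes at v ∈ {-3, 0, 4}.
Local minima of P (where P''>0): P(-4)=0, P(0)=0. Local minima of Q: Q(-3)=-297, Q(4)=-640.
So the global minimum of J is P(-4) + Q(4) = 0 − 640 = -640, attained at (-4, 4).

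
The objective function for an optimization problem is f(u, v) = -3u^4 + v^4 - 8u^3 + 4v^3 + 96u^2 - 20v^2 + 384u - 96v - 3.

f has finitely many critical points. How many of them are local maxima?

2

f separates as a function of u plus a function of v, so ∇f=0 decouples.
∂f/∂u = -12(u - 4)(u + 2)(u + 4) = 0 at u ∈ {-4, -2, 4}; ∂f/∂v = 4(v - 3)(v + 2)(v + 4) = 0 at v ∈ {-4, -2, 3}.
The Hessian is diagonal: diag(f_uu, f_vv). Second derivatives: f_uu(-4)=-192, f_uu(-2)=144, f_uu(4)=-576; f_vv(-4)=56, f_vv(-2)=-40, f_vv(3)=140.
Local maxima occur where both diagonal entries negative: (-4, -2), (4, -2). Count: 2.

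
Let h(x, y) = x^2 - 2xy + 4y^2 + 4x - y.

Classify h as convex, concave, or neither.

convex

h is quadratic, so its Hessian is the constant matrix H = [[2, -2], [-2, 8]].
det(H) = 12, tr(H) = 10.
det(H) > 0 and tr(H) > 0, so H is positive definite everywhere: convex.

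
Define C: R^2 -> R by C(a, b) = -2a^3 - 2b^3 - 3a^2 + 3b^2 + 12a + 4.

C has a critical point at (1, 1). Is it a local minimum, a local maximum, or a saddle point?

The mixed partial ∂²C/∂a∂b is 0, so the Hessian at any point is diag(C_aa, C_bb) = diag(-6(2a + 1), 6(-2b + 1)).
At (1, 1): H = diag(-18, -6).
Both eigenvalues are negative, so H is negative definite: a local maximum.

local maximum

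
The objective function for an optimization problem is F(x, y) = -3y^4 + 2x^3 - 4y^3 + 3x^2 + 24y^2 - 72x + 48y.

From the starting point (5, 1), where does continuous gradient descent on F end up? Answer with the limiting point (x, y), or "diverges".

(3, -1)

F is separable, so gradient descent decouples: x follows -∂F/∂x, y follows -∂F/∂y.
∂F/∂x = 6(x - 3)(x + 4); at x=5 this is 108, so x decreases.
∂F/∂y = -12(y - 2)(y + 1)(y + 2); at y=1 this is 72, so y decreases.
x converges to its nearest critical value 3 (a local min of the x-part); y converges to -1. The iterate converges to (3, -1).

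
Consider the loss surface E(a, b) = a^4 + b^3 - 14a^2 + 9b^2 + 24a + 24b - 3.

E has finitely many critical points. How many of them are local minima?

2

E separates as a function of a plus a function of b, so ∇E=0 decouples.
∂E/∂a = 4(a - 2)(a - 1)(a + 3) = 0 at a ∈ {-3, 1, 2}; ∂E/∂b = 3(b + 2)(b + 4) = 0 at b ∈ {-4, -2}.
The Hessian is diagonal: diag(E_aa, E_bb). Second derivatives: E_aa(-3)=80, E_aa(1)=-16, E_aa(2)=20; E_bb(-4)=-6, E_bb(-2)=6.
Local minima occur where both diagonal entries positive: (-3, -2), (2, -2). Count: 2.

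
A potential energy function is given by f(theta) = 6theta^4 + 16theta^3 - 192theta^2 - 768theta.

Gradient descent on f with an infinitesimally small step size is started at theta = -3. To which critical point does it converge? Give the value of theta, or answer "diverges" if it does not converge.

-4

f'(theta) = 24(theta - 4)(theta + 2)(theta + 4), so f'(-3) = 168.
Gradient descent moves in the -f' direction, i.e. theta is decreasing.
The nearest critical point in that direction is theta = -4, where f'' = 384 > 0 (a local minimum). The iterate converges there.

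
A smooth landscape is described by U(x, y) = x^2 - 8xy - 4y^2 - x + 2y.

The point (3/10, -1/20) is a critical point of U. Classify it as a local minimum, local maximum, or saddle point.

saddle point

The Hessian of U is constant: H = [[2, -8], [-8, -8]].
det(H) = 2·(-8) − (-8)² = -80.
Since det(H) < 0, H is indefinite and the critical point is a saddle point.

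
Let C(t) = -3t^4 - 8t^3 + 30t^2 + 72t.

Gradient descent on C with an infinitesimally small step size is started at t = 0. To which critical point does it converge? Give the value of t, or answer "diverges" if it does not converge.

C'(t) = -12(t - 2)(t + 1)(t + 3), so C'(0) = 72.
Gradient descent moves in the -C' direction, i.e. t is decreasing.
The nearest critical point in that direction is t = -1, where C'' = 72 > 0 (a local minimum). The iterate converges there.

-1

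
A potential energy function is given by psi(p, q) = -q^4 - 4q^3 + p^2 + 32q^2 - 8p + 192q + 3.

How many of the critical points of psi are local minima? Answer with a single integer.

1

psi separates as a function of p plus a function of q, so ∇psi=0 decouples.
∂psi/∂p = 2(p - 4) = 0 at p ∈ {4}; ∂psi/∂q = -4(q - 4)(q + 3)(q + 4) = 0 at q ∈ {-4, -3, 4}.
The Hessian is diagonal: diag(psi_pp, psi_qq). Second derivatives: psi_pp(4)=2; psi_qq(-4)=-32, psi_qq(-3)=28, psi_qq(4)=-224.
Local minima occur where both diagonal entries positive: (4, -3). Count: 1.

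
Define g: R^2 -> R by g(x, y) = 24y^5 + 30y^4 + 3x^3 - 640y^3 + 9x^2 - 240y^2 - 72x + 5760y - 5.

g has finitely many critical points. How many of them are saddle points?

4

g separates as a function of x plus a function of y, so ∇g=0 decouples.
∂g/∂x = 9(x - 2)(x + 4) = 0 at x ∈ {-4, 2}; ∂g/∂y = 120(y - 3)(y - 2)(y + 2)(y + 4) = 0 at y ∈ {-4, -2, 2, 3}.
The Hessian is diagonal: diag(g_xx, g_yy). Second derivatives: g_xx(-4)=-54, g_xx(2)=54; g_yy(-4)=-10080, g_yy(-2)=4800, g_yy(2)=-2880, g_yy(3)=4200.
Saddle points occur where the two diagonal entries have opposite signs: (-4, -2), (-4, 3), (2, -4), (2, 2). Count: 4.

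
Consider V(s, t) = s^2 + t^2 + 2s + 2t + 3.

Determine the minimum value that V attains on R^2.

V(s,t) separates as P(s) + Q(t) + 3, so its minimum is min P + min Q + 3.
P'(s) = 2s + 2 vanishes at s ∈ {-1}; Q'(t) = 2(t + 1) vanishes at t ∈ {-1}.
Local minima of P (where P''>0): P(-1)=-1. Local minima of Q: Q(-1)=-1.
So the global minimum of V is P(-1) + Q(-1) + 3 = -1 − 1 + 3 = 1, attained at (-1, -1).

1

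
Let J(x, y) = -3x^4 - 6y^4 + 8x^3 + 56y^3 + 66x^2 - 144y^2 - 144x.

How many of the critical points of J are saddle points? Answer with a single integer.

J separates as a function of x plus a function of y, so ∇J=0 decouples.
∂J/∂x = -12(x - 4)(x - 1)(x + 3) = 0 at x ∈ {-3, 1, 4}; ∂J/∂y = -24y(y - 4)(y - 3) = 0 at y ∈ {0, 3, 4}.
The Hessian is diagonal: diag(J_xx, J_yy). Second derivatives: J_xx(-3)=-336, J_xx(1)=144, J_xx(4)=-252; J_yy(0)=-288, J_yy(3)=72, J_yy(4)=-96.
Saddle points occur where the two diagonal entries have opposite signs: (-3, 3), (1, 0), (1, 4), (4, 3). Count: 4.

4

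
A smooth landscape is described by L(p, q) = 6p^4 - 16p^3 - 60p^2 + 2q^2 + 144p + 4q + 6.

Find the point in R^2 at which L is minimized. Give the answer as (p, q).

(-2, -1)

L(p,q) separates as A(p) + B(q) + 6, so its minimum is min A + min B + 6.
A'(p) = 24(p - 3)(p - 1)(p + 2) vanishes at p ∈ {-2, 1, 3}; B'(q) = 4q + 4 vanishes at q ∈ {-1}.
Local minima of A (where A''>0): A(-2)=-304, A(3)=-54. Local minima of B: B(-1)=-2.
So the global minimum of L is A(-2) + B(-1) + 6 = -304 − 2 + 6 = -300, attained at (-2, -1).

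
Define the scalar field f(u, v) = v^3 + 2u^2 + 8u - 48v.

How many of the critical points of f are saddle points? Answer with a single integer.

f separates as a function of u plus a function of v, so ∇f=0 decouples.
∂f/∂u = 4(u + 2) = 0 at u ∈ {-2}; ∂f/∂v = 3(v - 4)(v + 4) = 0 at v ∈ {-4, 4}.
The Hessian is diagonal: diag(f_uu, f_vv). Second derivatives: f_uu(-2)=4; f_vv(-4)=-24, f_vv(4)=24.
Saddle points occur where the two diagonal entries have opposite signs: (-2, -4). Count: 1.

1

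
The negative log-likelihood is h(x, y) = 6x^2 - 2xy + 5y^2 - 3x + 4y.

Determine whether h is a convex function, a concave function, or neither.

convex

h is quadratic, so its Hessian is the constant matrix H = [[12, -2], [-2, 10]].
det(H) = 116, tr(H) = 22.
det(H) > 0 and tr(H) > 0, so H is positive definite everywhere: convex.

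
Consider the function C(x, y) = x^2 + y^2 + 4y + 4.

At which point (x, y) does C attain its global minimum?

C(x,y) separates as P(x) + Q(y) + 4, so its minimum is min P + min Q + 4.
P'(x) = 2x vanishes at x ∈ {0}; Q'(y) = 2y + 4 vanishes at y ∈ {-2}.
Local minima of P (where P''>0): P(0)=0. Local minima of Q: Q(-2)=-4.
So the global minimum of C is P(0) + Q(-2) + 4 = 0 − 4 + 4 = 0, attained at (0, -2).

(0, -2)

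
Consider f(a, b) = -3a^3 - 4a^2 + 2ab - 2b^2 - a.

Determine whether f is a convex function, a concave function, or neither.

neither

The term -3a^3 is cubic, so the Hessian is not constant.
∂²f/∂a² = -18a - 8, which takes both signs as a varies (negative for sufficiently large a). A diagonal entry of the Hessian changing sign means the Hessian is neither positive- nor negative-semidefinite on all of R^2.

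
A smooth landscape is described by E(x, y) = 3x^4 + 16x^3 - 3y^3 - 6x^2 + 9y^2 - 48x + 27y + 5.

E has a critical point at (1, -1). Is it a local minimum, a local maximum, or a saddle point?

local minimum

The mixed partial ∂²E/∂x∂y is 0, so the Hessian at any point is diag(E_xx, E_yy) = diag(12(3x^2 + 8x - 1), 18(-y + 1)).
At (1, -1): H = diag(120, 36).
Both eigenvalues are positive, so H is positive definite: a local minimum.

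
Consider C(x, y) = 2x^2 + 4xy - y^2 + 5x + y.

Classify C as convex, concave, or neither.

C is quadratic, so its Hessian is the constant matrix H = [[4, 4], [4, -2]].
det(H) = -24, tr(H) = 2.
det(H) < 0, so H is indefinite: neither convex nor concave.

neither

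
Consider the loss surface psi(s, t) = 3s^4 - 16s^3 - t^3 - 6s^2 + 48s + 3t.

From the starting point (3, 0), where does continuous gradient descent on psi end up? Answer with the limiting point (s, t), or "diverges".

(4, -1)

psi is separable, so gradient descent decouples: s follows -∂psi/∂s, t follows -∂psi/∂t.
∂psi/∂s = 12(s - 4)(s - 1)(s + 1); at s=3 this is -96, so s increases.
∂psi/∂t = -3(t - 1)(t + 1); at t=0 this is 3, so t decreases.
s converges to its nearest critical value 4 (a local min of the s-part); t converges to -1. The iterate converges to (4, -1).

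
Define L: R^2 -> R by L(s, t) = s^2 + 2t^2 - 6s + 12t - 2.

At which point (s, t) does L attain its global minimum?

L(s,t) separates as P(s) + Q(t) − 2, so its minimum is min P + min Q − 2.
P'(s) = 2s - 6 vanishes at s ∈ {3}; Q'(t) = 4(t + 3) vanishes at t ∈ {-3}.
Local minima of P (where P''>0): P(3)=-9. Local minima of Q: Q(-3)=-18.
So the global minimum of L is P(3) + Q(-3) − 2 = -9 − 18 − 2 = -29, attained at (3, -3).

(3, -3)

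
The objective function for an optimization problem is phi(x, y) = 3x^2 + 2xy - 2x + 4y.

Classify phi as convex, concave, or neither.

neither

phi is quadratic, so its Hessian is the constant matrix H = [[6, 2], [2, 0]].
det(H) = -4, tr(H) = 6.
det(H) < 0, so H is indefinite: neither convex nor concave.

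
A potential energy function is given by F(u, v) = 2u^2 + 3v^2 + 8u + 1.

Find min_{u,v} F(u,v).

F(u,v) separates as P(u) + Q(v) + 1, so its minimum is min P + min Q + 1.
P'(u) = 4u + 8 vanishes at u ∈ {-2}; Q'(v) = 6v vanishes at v ∈ {0}.
Local minima of P (where P''>0): P(-2)=-8. Local minima of Q: Q(0)=0.
So the global minimum of F is P(-2) + Q(0) + 1 = -8 + 0 + 1 = -7, attained at (-2, 0).

-7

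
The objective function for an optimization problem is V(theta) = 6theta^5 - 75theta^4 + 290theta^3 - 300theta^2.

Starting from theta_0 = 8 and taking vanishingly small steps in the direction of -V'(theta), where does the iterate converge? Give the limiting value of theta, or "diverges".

V'(theta) = 30theta(theta - 5)(theta - 4)(theta - 1), so V'(8) = 20160.
Gradient descent moves in the -V' direction, i.e. theta is decreasing.
The nearest critical point in that direction is theta = 5, where V'' = 600 > 0 (a local minimum). The iterate converges there.

5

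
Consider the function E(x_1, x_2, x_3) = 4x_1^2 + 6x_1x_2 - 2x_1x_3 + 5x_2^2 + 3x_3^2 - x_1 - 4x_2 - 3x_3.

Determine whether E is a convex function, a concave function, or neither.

convex

E is quadratic, so its Hessian is the constant matrix H = [[8, 6, -2], [6, 10, 0], [-2, 0, 6]].
Leading principal minors: 8, 44, 224.
All positive ⇒ H ≻ 0 ⇒ convex.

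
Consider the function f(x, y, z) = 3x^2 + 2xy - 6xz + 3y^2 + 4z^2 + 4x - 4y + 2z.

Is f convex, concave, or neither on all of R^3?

f is quadratic, so its Hessian is the constant matrix H = [[6, 2, -6], [2, 6, 0], [-6, 0, 8]].
Leading principal minors: 6, 32, 40.
All positive ⇒ H ≻ 0 ⇒ convex.

convex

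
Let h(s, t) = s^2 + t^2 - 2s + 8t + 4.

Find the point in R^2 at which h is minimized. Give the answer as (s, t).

h(s,t) separates as P(s) + Q(t) + 4, so its minimum is min P + min Q + 4.
P'(s) = 2s - 2 vanishes at s ∈ {1}; Q'(t) = 2(t + 4) vanishes at t ∈ {-4}.
Local minima of P (where P''>0): P(1)=-1. Local minima of Q: Q(-4)=-16.
So the global minimum of h is P(1) + Q(-4) + 4 = -1 − 16 + 4 = -13, attained at (1, -4).

(1, -4)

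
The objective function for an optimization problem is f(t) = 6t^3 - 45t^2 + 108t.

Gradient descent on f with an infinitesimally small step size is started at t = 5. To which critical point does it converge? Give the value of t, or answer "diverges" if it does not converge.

f'(t) = 18(t - 3)(t - 2), so f'(5) = 108.
Gradient descent moves in the -f' direction, i.e. t is decreasing.
The nearest critical point in that direction is t = 3, where f'' = 18 > 0 (a local minimum). The iterate converges there.

3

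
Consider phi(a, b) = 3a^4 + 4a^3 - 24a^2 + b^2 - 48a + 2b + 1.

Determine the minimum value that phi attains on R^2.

phi(a,b) separates as P(a) + Q(b) + 1, so its minimum is min P + min Q + 1.
P'(a) = 12(a - 2)(a + 1)(a + 2) vanishes at a ∈ {-2, -1, 2}; Q'(b) = 2b + 2 vanishes at b ∈ {-1}.
Local minima of P (where P''>0): P(-2)=16, P(2)=-112. Local minima of Q: Q(-1)=-1.
So the global minimum of phi is P(2) + Q(-1) + 1 = -112 − 1 + 1 = -112, attained at (2, -1).

-112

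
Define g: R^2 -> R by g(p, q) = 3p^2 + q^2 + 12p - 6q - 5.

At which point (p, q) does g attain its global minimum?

(-2, 3)

g(p,q) separates as A(p) + B(q) − 5, so its minimum is min A + min B − 5.
A'(p) = 6p + 12 vanishes at p ∈ {-2}; B'(q) = 2q - 6 vanishes at q ∈ {3}.
Local minima of A (where A''>0): A(-2)=-12. Local minima of B: B(3)=-9.
So the global minimum of g is A(-2) + B(3) − 5 = -12 − 9 − 5 = -26, attained at (-2, 3).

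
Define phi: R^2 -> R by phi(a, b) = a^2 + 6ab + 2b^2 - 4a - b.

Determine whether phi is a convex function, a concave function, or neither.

phi is quadratic, so its Hessian is the constant matrix H = [[2, 6], [6, 4]].
det(H) = -28, tr(H) = 6.
det(H) < 0, so H is indefinite: neither convex nor concave.

neither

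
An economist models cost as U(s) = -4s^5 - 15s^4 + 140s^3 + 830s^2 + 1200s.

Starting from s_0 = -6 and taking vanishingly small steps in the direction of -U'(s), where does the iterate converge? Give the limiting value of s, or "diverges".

-4

U'(s) = -20(s - 5)(s + 1)(s + 3)(s + 4), so U'(-6) = -6600.
Gradient descent moves in the -U' direction, i.e. s is increasing.
The nearest critical point in that direction is s = -4, where U'' = 540 > 0 (a local minimum). The iterate converges there.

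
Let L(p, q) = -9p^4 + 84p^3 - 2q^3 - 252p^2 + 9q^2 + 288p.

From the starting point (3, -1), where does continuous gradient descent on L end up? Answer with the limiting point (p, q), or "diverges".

(2, 0)

L is separable, so gradient descent decouples: p follows -∂L/∂p, q follows -∂L/∂q.
∂L/∂p = -36(p - 4)(p - 2)(p - 1); at p=3 this is 72, so p decreases.
∂L/∂q = -6q(q - 3); at q=-1 this is -24, so q increases.
p converges to its nearest critical value 2 (a local min of the p-part); q converges to 0. The iterate converges to (2, 0).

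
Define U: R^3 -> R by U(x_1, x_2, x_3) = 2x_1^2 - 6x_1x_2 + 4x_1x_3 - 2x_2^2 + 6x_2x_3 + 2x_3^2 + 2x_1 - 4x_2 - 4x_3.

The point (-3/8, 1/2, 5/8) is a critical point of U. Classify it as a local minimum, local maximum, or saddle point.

The Hessian is constant: H = [[4, -6, 4], [-6, -4, 6], [4, 6, 4]].
Leading principal minors: Δ₁ = 4, Δ₂ = -52, Δ₃ = -576.
The minors fit neither the all-positive nor the alternating-sign pattern, so H is indefinite: a saddle point.

saddle point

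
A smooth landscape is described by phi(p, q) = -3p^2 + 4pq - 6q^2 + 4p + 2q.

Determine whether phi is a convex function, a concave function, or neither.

concave

phi is quadratic, so its Hessian is the constant matrix H = [[-6, 4], [4, -12]].
det(H) = 56, tr(H) = -18.
det(H) > 0 and tr(H) < 0, so H is negative definite everywhere: concave.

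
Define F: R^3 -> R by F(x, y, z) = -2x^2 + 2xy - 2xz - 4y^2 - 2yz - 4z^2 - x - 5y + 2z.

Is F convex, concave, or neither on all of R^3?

concave

F is quadratic, so its Hessian is the constant matrix H = [[-4, 2, -2], [2, -8, -2], [-2, -2, -8]].
Leading principal minors: -4, 28, -160.
Signs alternate −, +, − ⇒ H ≺ 0 ⇒ concave.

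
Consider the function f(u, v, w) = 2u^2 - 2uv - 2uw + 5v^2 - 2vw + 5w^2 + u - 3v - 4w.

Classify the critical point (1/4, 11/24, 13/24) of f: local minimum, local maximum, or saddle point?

local minimum

The Hessian is constant: H = [[4, -2, -2], [-2, 10, -2], [-2, -2, 10]].
Leading principal minors: Δ₁ = 4, Δ₂ = 36, Δ₃ = 288.
All leading minors are positive, so H is positive definite: a local minimum.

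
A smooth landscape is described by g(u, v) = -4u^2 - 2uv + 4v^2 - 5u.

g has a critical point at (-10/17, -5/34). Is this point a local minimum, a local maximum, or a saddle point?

The Hessian of g is constant: H = [[-8, -2], [-2, 8]].
det(H) = (-8)·8 − (-2)² = -68.
Since det(H) < 0, H is indefinite and the critical point is a saddle point.

saddle point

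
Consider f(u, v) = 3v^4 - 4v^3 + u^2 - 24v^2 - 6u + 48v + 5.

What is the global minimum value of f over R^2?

-116

f(u,v) separates as P(u) + Q(v) + 5, so its minimum is min P + min Q + 5.
P'(u) = 2u - 6 vanishes at u ∈ {3}; Q'(v) = 12(v - 2)(v - 1)(v + 2) vanishes at v ∈ {-2, 1, 2}.
Local minima of P (where P''>0): P(3)=-9. Local minima of Q: Q(-2)=-112, Q(2)=16.
So the global minimum of f is P(3) + Q(-2) + 5 = -9 − 112 + 5 = -116, attained at (3, -2).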